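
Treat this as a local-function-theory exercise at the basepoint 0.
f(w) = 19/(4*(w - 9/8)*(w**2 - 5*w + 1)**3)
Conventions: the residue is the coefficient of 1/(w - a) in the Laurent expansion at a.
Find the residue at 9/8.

At the order-1 pole 9/8 set g(w) = (w - (9/8))*f(w) = 19/(4*(w**2 - 5*w + 1)**3).
Simple pole: residue = g(a) at a = 9/8, which is -1245184/9938375.

The residue is -1245184/9938375.


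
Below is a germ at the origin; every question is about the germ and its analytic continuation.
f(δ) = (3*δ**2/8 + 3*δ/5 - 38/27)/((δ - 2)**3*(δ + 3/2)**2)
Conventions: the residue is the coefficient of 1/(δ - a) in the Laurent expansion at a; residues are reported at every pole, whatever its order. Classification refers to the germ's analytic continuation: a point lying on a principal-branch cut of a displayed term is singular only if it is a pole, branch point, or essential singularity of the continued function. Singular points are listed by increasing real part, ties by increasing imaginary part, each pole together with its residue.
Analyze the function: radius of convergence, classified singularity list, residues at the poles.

Radius of convergence at 0: 3/2.
At -3/2: a pole of order 2; residue 8969/216090.
At 2: a pole of order 3; residue -8969/216090.

Denominator factor (δ - 2)^3: pole of order 3 at 2, modulus 2.
Denominator factor (δ + 3/2)^2: pole of order 2 at -3/2, modulus 3/2.
The radius of convergence is the smallest modulus among the singular points: 3/2.
At the order-2 pole -3/2 set g(δ) = (δ - (-3/2))^2*f(δ) = (3*δ**2/8 + 3*δ/5 - 38/27)/(δ - 2)**3.
Order-2 pole: residue = g'(a); g'(-3/2) = 8969/216090, so the residue is 8969/216090.
At the order-3 pole 2 set g(δ) = (δ - (2))^3*f(δ) = (3*δ**2/8 + 3*δ/5 - 38/27)/(δ + 3/2)**2.
Order-3 pole: residue = g''(a)/2; g''(2) = -8969/108045, so the residue is -8969/216090.
List the singular points by increasing real part (a conjugate pair: the negative imaginary part first).


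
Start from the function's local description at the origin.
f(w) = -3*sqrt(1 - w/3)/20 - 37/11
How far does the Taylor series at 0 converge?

Branch term (-3/20)*sqrt(1 - w/(3)): its argument vanishes at w = 3, a square-root branch point, modulus 3.
The radius of convergence is the smallest modulus among the singular points: 3.

The radius of convergence is 3.


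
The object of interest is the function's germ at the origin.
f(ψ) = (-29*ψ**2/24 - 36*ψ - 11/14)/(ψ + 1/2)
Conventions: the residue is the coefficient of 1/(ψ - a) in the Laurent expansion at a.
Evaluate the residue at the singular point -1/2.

The residue is 11365/672.

At the order-1 pole -1/2 set g(ψ) = (ψ - (-1/2))*f(ψ) = -29*ψ**2/24 - 36*ψ - 11/14.
Simple pole: residue = g(a) at a = -1/2, which is 11365/672.


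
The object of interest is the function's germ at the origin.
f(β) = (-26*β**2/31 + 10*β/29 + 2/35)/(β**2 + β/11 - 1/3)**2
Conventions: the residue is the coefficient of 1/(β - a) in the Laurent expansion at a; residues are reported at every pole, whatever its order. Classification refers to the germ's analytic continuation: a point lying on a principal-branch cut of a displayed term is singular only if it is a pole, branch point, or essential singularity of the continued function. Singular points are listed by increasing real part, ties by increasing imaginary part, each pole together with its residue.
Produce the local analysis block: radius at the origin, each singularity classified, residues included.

Denominator factor (β**2 + β/11 - 1/3)^2: discriminant 487/363, real irrational roots -1/22 + (1/66)*sqrt(1461) and -1/22 - (1/66)*sqrt(1461); poles of order 2, moduli -1/22 + (1/66)*sqrt(1461) and 1/22 + (1/66)*sqrt(1461).
The radius of convergence is the smallest modulus among the singular points: -1/22 + (1/66)*sqrt(1461).
The factor β**2 + β/11 - 1/3 splits as (β - a)(β - a') with a = -1/22 - (1/66)*sqrt(1461), a' = -1/22 + (1/66)*sqrt(1461). At the order-2 pole a set g(β) = (β - a)^2*f(β) = [-26*β**2/31 + 10*β/29 + 2/35] / (β - a')^2.
Order-2 pole: residue = g'(a); g'(-1/22 - (1/66)*sqrt(1461)) = (80670458/7462522585)*sqrt(1461), so the residue is (80670458/7462522585)*sqrt(1461).
The factor β**2 + β/11 - 1/3 splits as (β - a)(β - a') with a = -1/22 + (1/66)*sqrt(1461), a' = -1/22 - (1/66)*sqrt(1461). At the order-2 pole a set g(β) = (β - a)^2*f(β) = [-26*β**2/31 + 10*β/29 + 2/35] / (β - a')^2.
Order-2 pole: residue = g'(a); g'(-1/22 + (1/66)*sqrt(1461)) = -(80670458/7462522585)*sqrt(1461), so the residue is -(80670458/7462522585)*sqrt(1461).
List the singular points by increasing real part (a conjugate pair: the negative imaginary part first).

Radius of convergence at 0: -1/22 + (1/66)*sqrt(1461).
At -1/22 - (1/66)*sqrt(1461): a pole of order 2; residue (80670458/7462522585)*sqrt(1461).
At -1/22 + (1/66)*sqrt(1461): a pole of order 2; residue -(80670458/7462522585)*sqrt(1461).


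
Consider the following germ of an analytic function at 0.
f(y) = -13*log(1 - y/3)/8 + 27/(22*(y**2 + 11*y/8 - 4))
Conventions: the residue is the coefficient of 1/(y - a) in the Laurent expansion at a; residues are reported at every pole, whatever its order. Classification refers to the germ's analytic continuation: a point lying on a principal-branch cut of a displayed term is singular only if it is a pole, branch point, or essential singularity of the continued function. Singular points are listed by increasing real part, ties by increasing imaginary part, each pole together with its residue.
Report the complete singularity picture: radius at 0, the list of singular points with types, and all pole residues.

Radius of convergence at 0: -11/16 + (1/16)*sqrt(1145).
At -11/16 - (1/16)*sqrt(1145): a pole of order 1; residue -(108/12595)*sqrt(1145).
At -11/16 + (1/16)*sqrt(1145): a pole of order 1; residue (108/12595)*sqrt(1145).
At 3: a logarithmic branch point.

Denominator factor (y**2 + 11*y/8 - 4): discriminant 1145/64, real irrational roots -11/16 + (1/16)*sqrt(1145) and -11/16 - (1/16)*sqrt(1145); poles of order 1, moduli -11/16 + (1/16)*sqrt(1145) and 11/16 + (1/16)*sqrt(1145).
Branch term (-13/8)*log(1 - y/(3)): its argument vanishes at y = 3, a logarithmic branch point, modulus 3.
The radius of convergence is the smallest modulus among the singular points: -11/16 + (1/16)*sqrt(1145).
The branch term is analytic at -11/16 - (1/16)*sqrt(1145) and contributes nothing to the residue; only the rational part matters.
The factor y**2 + 11*y/8 - 4 splits as (y - a)(y - a') with a = -11/16 - (1/16)*sqrt(1145), a' = -11/16 + (1/16)*sqrt(1145). At the order-1 pole a set g(y) = (y - a)*(rational part) = [27/22] / (y - a').
Simple pole: residue = g(a) at a = -11/16 - (1/16)*sqrt(1145), which is -(108/12595)*sqrt(1145).
The branch term is analytic at -11/16 + (1/16)*sqrt(1145) and contributes nothing to the residue; only the rational part matters.
The factor y**2 + 11*y/8 - 4 splits as (y - a)(y - a') with a = -11/16 + (1/16)*sqrt(1145), a' = -11/16 - (1/16)*sqrt(1145). At the order-1 pole a set g(y) = (y - a)*(rational part) = [27/22] / (y - a').
Simple pole: residue = g(a) at a = -11/16 + (1/16)*sqrt(1145), which is (108/12595)*sqrt(1145).
List the singular points by increasing real part (a conjugate pair: the negative imaginary part first).


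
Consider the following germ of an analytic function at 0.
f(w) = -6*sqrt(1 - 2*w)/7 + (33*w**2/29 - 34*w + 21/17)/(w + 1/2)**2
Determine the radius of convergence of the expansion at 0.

Denominator factor (w + 1/2)^2: pole of order 2 at -1/2, modulus 1/2.
Branch term (-6/7)*sqrt(1 - w/(1/2)): its argument vanishes at w = 1/2, a square-root branch point, modulus 1/2.
The radius of convergence is the smallest modulus among the singular points: 1/2.

The radius of convergence is 1/2.


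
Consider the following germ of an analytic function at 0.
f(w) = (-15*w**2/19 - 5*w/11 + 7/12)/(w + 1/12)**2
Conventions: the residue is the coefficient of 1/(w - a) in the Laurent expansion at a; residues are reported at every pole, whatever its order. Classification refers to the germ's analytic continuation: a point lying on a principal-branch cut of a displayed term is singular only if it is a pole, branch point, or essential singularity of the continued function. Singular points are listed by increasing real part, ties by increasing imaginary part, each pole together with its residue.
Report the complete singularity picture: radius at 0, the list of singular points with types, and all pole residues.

Denominator factor (w + 1/12)^2: pole of order 2 at -1/12, modulus 1/12.
The radius of convergence is the smallest modulus among the singular points: 1/12.
At the order-2 pole -1/12 set g(w) = (w - (-1/12))^2*f(w) = -15*w**2/19 - 5*w/11 + 7/12.
Order-2 pole: residue = g'(a); g'(-1/12) = -135/418, so the residue is -135/418.

Radius of convergence at 0: 1/12.
At -1/12: a pole of order 2; residue -135/418.


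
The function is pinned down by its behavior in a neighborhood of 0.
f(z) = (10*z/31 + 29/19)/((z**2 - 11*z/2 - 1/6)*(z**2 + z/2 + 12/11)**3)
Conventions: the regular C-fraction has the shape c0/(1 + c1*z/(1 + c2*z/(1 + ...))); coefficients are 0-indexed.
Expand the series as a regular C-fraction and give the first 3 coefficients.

The regular C-fraction coefficients are [-38599/5472, 245705/7192, -5514107209/5301331080].

Taylor coefficients (expand at 0): a_0 = -38599/5472, a_1 = 327033355/1357056, a_2 = -129989941477/16284672.
c0 = a_0 = -38599/5472. Peel one level at a time: if S = 1 + c*z/S' with S'(0) = 1, then c is the z-coefficient of S and S' = c*z/(S - 1).
S_1 = c0/f = 1 + (245705/7192)*z + (5514107209/155174592)*z^2 + ...; c1 = 245705/7192.
S_2 = c1*z/(S_1 - 1) = 1 + (-5514107209/5301331080)*z + ...; c2 = -5514107209/5301331080.


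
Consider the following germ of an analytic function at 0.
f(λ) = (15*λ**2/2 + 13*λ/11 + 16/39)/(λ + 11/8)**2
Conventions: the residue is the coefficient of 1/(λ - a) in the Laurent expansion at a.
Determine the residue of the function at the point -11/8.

At the order-2 pole -11/8 set g(λ) = (λ - (-11/8))^2*f(λ) = 15*λ**2/2 + 13*λ/11 + 16/39.
Order-2 pole: residue = g'(a); g'(-11/8) = -1711/88, so the residue is -1711/88.

The residue is -1711/88.


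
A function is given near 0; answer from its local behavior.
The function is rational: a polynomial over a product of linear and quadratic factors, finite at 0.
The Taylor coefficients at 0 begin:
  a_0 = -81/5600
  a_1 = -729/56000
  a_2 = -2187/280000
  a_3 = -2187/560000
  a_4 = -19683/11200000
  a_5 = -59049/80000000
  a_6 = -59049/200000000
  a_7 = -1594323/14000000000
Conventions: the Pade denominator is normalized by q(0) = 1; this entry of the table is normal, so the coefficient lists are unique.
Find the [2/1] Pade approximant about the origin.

Taylor coefficients needed (read off): a_0 = -81/5600, a_1 = -729/56000, a_2 = -2187/280000, a_3 = -2187/560000.
Write the denominator as Q(d) = 1 + q1*d. Requiring Q*f - P = O(d^4) with deg P <= 2 kills the coefficients of d^3..d^3 in Q*f:
  d^3: a_3 + q1*a_2 = 0, i.e. -2187/560000 + (-2187/280000)*q1 = 0.
Solving this linear system: q1 = -1/2.
The numerator is Q*f truncated at degree 2: P0 = a_0 = -81/5600; P1 = a_1 + q1*a_0 = -81/14000; P2 = a_2 + q1*a_1 = -729/560000.

The Pade approximant has numerator coefficients [-81/5600, -81/14000, -729/560000]; denominator coefficients [1, -1/2].


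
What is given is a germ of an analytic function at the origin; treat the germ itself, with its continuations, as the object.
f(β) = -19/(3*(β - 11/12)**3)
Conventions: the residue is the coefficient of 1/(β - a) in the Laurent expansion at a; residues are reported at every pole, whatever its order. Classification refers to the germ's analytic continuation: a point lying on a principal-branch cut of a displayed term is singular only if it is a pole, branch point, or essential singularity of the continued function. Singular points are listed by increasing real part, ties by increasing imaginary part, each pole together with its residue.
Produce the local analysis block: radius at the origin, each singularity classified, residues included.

Denominator factor (β - 11/12)^3: pole of order 3 at 11/12, modulus 11/12.
The radius of convergence is the smallest modulus among the singular points: 11/12.
At the order-3 pole 11/12 set g(β) = (β - (11/12))^3*f(β) = -19/3.
Order-3 pole: residue = g''(a)/2; g''(11/12) = 0, so the residue is 0.

Radius of convergence at 0: 11/12.
At 11/12: a pole of order 3; residue 0.


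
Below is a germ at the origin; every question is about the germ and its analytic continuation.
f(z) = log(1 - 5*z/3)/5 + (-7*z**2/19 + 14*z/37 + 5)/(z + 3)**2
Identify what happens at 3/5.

The point is a logarithmic branch point.

The term (1/5)*log(1 - z/(3/5)) has argument 1 - 3/5/(3/5) = 0 at 3/5: a logarithmic (infinitely-sheeted) branch point; the remaining terms are analytic or single-valued there.


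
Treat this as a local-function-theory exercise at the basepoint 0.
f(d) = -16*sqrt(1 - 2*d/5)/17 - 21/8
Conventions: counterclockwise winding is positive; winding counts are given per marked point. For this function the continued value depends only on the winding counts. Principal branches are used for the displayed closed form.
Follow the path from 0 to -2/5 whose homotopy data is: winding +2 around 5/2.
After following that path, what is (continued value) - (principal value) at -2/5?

Continued minus principal equals 0.

The rational part is single-valued and drops out of the difference; each branch term changes only by its own monodromy.
(-16/17)*sqrt(1 - d/(5/2)): winding +2 is even, the square root returns to the same sheet, contribution 0.
Summing the contributions at d = -2/5 gives 0.


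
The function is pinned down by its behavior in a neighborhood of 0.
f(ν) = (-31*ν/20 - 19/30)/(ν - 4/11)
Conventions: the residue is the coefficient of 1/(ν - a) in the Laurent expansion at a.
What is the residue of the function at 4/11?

The residue is -79/66.

At the order-1 pole 4/11 set g(ν) = (ν - (4/11))*f(ν) = -31*ν/20 - 19/30.
Simple pole: residue = g(a) at a = 4/11, which is -79/66.


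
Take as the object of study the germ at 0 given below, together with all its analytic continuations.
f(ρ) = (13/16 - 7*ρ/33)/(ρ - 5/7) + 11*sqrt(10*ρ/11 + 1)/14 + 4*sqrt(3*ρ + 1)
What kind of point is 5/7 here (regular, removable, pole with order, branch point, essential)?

The point is a pole of order 1.

The denominator factor ρ - 5/7 vanishes at 5/7 and appears to the power 1; the numerator there equals 349/528, nonzero, and no other factor vanishes.
The branch terms are analytic at this point.
Hence a pole whose order is the multiplicity, 1.


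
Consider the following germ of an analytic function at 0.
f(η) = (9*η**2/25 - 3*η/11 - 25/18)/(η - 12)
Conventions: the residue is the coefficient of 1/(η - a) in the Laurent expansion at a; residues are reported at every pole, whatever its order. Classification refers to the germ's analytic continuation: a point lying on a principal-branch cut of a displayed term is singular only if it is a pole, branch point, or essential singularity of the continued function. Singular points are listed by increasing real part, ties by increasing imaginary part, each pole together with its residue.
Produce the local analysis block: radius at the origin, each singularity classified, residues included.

Denominator factor (η - 12): pole of order 1 at 12, modulus 12.
The radius of convergence is the smallest modulus among the singular points: 12.
At the order-1 pole 12 set g(η) = (η - (12))*f(η) = 9*η**2/25 - 3*η/11 - 25/18.
Simple pole: residue = g(a) at a = 12, which is 233533/4950.

Radius of convergence at 0: 12.
At 12: a pole of order 1; residue 233533/4950.


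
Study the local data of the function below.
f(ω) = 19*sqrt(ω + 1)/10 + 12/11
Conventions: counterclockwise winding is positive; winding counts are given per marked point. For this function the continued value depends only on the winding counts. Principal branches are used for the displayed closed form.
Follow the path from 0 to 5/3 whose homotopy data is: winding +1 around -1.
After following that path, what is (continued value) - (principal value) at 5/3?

The rational part is single-valued and drops out of the difference; each branch term changes only by its own monodromy.
(19/10)*sqrt(1 - ω/(-1)): winding +1 is odd, the square root flips sign, contributing -2*(19/10)*sqrt(1 - (5/3)/(-1)) = -2*(19/10)*sqrt(8/3) = -(38/15)*sqrt(6).
Summing the contributions at ω = 5/3 gives -(38/15)*sqrt(6).

Continued minus principal equals -(38/15)*sqrt(6).


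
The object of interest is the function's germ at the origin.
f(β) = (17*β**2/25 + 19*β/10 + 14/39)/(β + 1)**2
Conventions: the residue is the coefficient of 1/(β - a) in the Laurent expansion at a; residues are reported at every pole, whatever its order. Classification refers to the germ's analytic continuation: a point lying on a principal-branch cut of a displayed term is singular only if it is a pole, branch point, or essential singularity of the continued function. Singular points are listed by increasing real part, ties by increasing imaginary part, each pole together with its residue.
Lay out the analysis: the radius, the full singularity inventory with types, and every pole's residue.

Denominator factor (β + 1)^2: pole of order 2 at -1, modulus 1.
The radius of convergence is the smallest modulus among the singular points: 1.
At the order-2 pole -1 set g(β) = (β - (-1))^2*f(β) = 17*β**2/25 + 19*β/10 + 14/39.
Order-2 pole: residue = g'(a); g'(-1) = 27/50, so the residue is 27/50.

Radius of convergence at 0: 1.
At -1: a pole of order 2; residue 27/50.


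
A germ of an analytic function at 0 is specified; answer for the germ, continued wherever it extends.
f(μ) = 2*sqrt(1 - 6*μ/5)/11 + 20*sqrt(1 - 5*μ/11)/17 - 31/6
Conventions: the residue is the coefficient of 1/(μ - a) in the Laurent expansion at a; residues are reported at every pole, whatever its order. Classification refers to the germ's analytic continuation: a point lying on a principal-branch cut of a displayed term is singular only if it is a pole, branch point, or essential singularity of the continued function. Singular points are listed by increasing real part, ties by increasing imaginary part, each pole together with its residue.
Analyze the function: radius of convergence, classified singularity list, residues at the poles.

Branch term (2/11)*sqrt(1 - μ/(5/6)): its argument vanishes at μ = 5/6, a square-root branch point, modulus 5/6.
Branch term (20/17)*sqrt(1 - μ/(11/5)): its argument vanishes at μ = 11/5, a square-root branch point, modulus 11/5.
The radius of convergence is the smallest modulus among the singular points: 5/6.
List the singular points by increasing real part (a conjugate pair: the negative imaginary part first).

Radius of convergence at 0: 5/6.
At 5/6: an algebraic (square-root) branch point.
At 11/5: an algebraic (square-root) branch point.


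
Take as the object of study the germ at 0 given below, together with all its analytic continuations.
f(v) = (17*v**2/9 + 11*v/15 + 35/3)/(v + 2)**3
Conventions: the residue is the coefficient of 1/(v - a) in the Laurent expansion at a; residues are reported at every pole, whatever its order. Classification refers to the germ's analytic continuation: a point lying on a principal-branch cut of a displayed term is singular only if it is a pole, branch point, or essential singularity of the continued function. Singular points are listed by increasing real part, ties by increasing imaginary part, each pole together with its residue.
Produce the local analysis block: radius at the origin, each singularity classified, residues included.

Denominator factor (v + 2)^3: pole of order 3 at -2, modulus 2.
The radius of convergence is the smallest modulus among the singular points: 2.
At the order-3 pole -2 set g(v) = (v - (-2))^3*f(v) = 17*v**2/9 + 11*v/15 + 35/3.
Order-3 pole: residue = g''(a)/2; g''(-2) = 34/9, so the residue is 17/9.

Radius of convergence at 0: 2.
At -2: a pole of order 3; residue 17/9.


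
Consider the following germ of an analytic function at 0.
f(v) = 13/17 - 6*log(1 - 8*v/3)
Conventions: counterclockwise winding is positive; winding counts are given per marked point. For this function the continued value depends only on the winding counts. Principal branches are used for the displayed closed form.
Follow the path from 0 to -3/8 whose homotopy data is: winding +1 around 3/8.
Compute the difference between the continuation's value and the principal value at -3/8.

Continued minus principal equals -(12)*pi*i.

The rational part is single-valued and drops out of the difference; each branch term changes only by its own monodromy.
(-6)*log(1 - v/(3/8)): each positive loop around 3/8 adds 2*pi*i to the log, so winding +1 contributes (-6)*(1)*2*pi*i = -(12)*pi*i.
Summing the contributions at v = -3/8 gives -(12)*pi*i.


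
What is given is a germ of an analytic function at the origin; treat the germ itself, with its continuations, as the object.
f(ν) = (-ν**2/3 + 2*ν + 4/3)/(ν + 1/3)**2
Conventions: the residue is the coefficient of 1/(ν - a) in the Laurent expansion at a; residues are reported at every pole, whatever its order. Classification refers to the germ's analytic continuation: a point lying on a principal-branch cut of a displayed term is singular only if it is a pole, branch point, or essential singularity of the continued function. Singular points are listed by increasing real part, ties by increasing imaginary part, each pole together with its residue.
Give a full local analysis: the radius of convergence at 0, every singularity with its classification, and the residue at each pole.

Radius of convergence at 0: 1/3.
At -1/3: a pole of order 2; residue 20/9.

Denominator factor (ν + 1/3)^2: pole of order 2 at -1/3, modulus 1/3.
The radius of convergence is the smallest modulus among the singular points: 1/3.
At the order-2 pole -1/3 set g(ν) = (ν - (-1/3))^2*f(ν) = -ν**2/3 + 2*ν + 4/3.
Order-2 pole: residue = g'(a); g'(-1/3) = 20/9, so the residue is 20/9.


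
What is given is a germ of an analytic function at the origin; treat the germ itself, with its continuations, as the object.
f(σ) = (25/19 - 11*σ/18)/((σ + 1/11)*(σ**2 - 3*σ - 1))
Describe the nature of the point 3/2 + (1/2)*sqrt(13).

The point is a pole of order 1.

The denominator factor σ**2 - 3*σ - 1 vanishes at 3/2 + (1/2)*sqrt(13) and appears to the power 1; the numerator there equals 91/228 - (11/36)*sqrt(13), nonzero, and no other factor vanishes.
Hence a pole whose order is the multiplicity, 1.


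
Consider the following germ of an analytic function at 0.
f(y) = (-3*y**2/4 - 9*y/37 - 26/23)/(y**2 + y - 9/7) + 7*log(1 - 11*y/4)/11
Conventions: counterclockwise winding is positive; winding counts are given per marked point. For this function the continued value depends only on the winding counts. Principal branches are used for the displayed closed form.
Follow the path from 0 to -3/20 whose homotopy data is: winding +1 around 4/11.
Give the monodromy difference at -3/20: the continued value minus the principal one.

The rational part is single-valued and drops out of the difference; each branch term changes only by its own monodromy.
(7/11)*log(1 - y/(4/11)): each positive loop around 4/11 adds 2*pi*i to the log, so winding +1 contributes (7/11)*(1)*2*pi*i = (14/11)*pi*i.
Summing the contributions at y = -3/20 gives (14/11)*pi*i.

Continued minus principal equals (14/11)*pi*i.


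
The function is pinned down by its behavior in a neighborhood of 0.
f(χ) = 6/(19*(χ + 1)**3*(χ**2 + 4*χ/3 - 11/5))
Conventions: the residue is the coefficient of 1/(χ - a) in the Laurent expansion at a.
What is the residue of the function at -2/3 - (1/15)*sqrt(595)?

The residue is 15075/521284 + (40725/62032796)*sqrt(595).

The factor χ**2 + 4*χ/3 - 11/5 splits as (χ - a)(χ - a') with a = -2/3 - (1/15)*sqrt(595), a' = -2/3 + (1/15)*sqrt(595). At the order-1 pole a set g(χ) = (χ - a)*f(χ) = [6/(19*(χ + 1)**3)] / (χ - a').
Simple pole: residue = g(a) at a = -2/3 - (1/15)*sqrt(595), which is 15075/521284 + (40725/62032796)*sqrt(595).


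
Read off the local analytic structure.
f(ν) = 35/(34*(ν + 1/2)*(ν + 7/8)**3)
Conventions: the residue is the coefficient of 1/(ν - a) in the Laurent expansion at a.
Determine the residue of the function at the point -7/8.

At the order-3 pole -7/8 set g(ν) = (ν - (-7/8))^3*f(ν) = 35/(34*(ν + 1/2)).
Order-3 pole: residue = g''(a)/2; g''(-7/8) = -17920/459, so the residue is -8960/459.

The residue is -8960/459.


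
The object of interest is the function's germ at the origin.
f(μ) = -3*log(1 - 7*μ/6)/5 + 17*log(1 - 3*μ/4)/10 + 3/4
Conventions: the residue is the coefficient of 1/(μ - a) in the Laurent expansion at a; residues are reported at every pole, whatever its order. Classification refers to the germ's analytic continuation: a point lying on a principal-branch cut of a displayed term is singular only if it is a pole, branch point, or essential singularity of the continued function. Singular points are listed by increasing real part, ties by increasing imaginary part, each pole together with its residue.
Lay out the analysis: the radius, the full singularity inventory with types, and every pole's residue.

Branch term (-3/5)*log(1 - μ/(6/7)): its argument vanishes at μ = 6/7, a logarithmic branch point, modulus 6/7.
Branch term (17/10)*log(1 - μ/(4/3)): its argument vanishes at μ = 4/3, a logarithmic branch point, modulus 4/3.
The radius of convergence is the smallest modulus among the singular points: 6/7.
List the singular points by increasing real part (a conjugate pair: the negative imaginary part first).

Radius of convergence at 0: 6/7.
At 6/7: a logarithmic branch point.
At 4/3: a logarithmic branch point.


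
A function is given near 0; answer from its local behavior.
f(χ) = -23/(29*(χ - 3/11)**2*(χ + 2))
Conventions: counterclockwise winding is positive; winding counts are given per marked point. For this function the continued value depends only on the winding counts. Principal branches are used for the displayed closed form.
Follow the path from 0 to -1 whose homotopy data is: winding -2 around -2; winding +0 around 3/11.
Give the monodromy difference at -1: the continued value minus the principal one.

The function is rational, hence single-valued: continuing it around any pole returns the same value, so the difference is 0.

Continued minus principal equals 0.


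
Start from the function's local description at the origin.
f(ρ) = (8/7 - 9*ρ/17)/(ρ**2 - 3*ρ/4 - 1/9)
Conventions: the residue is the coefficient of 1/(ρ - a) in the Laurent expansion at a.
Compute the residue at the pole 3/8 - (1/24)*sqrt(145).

The factor ρ**2 - 3*ρ/4 - 1/9 splits as (ρ - a)(ρ - a') with a = 3/8 - (1/24)*sqrt(145), a' = 3/8 + (1/24)*sqrt(145). At the order-1 pole a set g(ρ) = (ρ - a)*f(ρ) = [8/7 - 9*ρ/17] / (ρ - a').
Simple pole: residue = g(a) at a = 3/8 - (1/24)*sqrt(145), which is -9/34 - (93/1190)*sqrt(145).

The residue is -9/34 - (93/1190)*sqrt(145).


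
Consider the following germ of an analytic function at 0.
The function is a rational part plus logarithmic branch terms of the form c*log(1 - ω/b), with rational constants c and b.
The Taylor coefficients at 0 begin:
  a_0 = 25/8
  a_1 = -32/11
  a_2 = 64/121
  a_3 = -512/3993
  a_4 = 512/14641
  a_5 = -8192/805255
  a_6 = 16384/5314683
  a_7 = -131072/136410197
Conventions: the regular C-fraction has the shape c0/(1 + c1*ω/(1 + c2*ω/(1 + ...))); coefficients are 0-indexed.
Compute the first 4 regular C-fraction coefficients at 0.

Taylor coefficients (read off): a_0 = 25/8, a_1 = -32/11, a_2 = 64/121, a_3 = -512/3993.
c0 = a_0 = 25/8. Peel one level at a time: if S = 1 + c*ω/S' with S'(0) = 1, then c is the ω-coefficient of S and S' = c*ω/(S - 1).
S_1 = c0/f = 1 + (256/275)*ω + (52736/75625)*ω^2 + ...; c1 = 256/275.
S_2 = c1*ω/(S_1 - 1) = 1 + (-206/275)*ω + (-4/363)*ω^2 + ...; c2 = -206/275.
S_3 = c2*ω/(S_2 - 1) = 1 + (-50/3399)*ω + ...; c3 = -50/3399.

The regular C-fraction coefficients are [25/8, 256/275, -206/275, -50/3399].


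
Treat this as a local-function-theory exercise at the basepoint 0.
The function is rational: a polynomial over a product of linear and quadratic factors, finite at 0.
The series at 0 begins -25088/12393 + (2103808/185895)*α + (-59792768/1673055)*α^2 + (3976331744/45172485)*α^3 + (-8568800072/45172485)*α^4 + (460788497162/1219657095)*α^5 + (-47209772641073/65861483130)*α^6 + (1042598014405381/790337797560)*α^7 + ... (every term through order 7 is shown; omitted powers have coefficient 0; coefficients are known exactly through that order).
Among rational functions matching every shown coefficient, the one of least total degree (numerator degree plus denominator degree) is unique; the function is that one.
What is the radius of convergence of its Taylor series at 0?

The radius of convergence is 4/7.

No rational of total degree below 5 reproduces all 8 coefficients; solving the [1/4] Pade equations on them gives f(α) = (29*α/15 - 28/17)/((α + 4/7)*(α + 9/8)**3), whose expansion matches every shown term.
Denominator factor (α + 9/8)^3: pole of order 3 at -9/8, modulus 9/8.
Denominator factor (α + 4/7): pole of order 1 at -4/7, modulus 4/7.
The radius of convergence is the smallest modulus among the singular points: 4/7.


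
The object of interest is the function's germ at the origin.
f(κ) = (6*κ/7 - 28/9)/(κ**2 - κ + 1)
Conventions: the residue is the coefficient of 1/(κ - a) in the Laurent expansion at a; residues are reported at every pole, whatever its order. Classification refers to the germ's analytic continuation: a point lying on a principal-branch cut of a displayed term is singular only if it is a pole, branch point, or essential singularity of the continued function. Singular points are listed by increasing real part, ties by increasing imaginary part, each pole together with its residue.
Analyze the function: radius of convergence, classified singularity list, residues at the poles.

Radius of convergence at 0: 1.
At (1/2) - ((1/2)*sqrt(3))*i: a pole of order 1; residue (3/7) - ((169/189)*sqrt(3))*i.
At (1/2) + ((1/2)*sqrt(3))*i: a pole of order 1; residue (3/7) + ((169/189)*sqrt(3))*i.

Denominator factor (κ**2 - κ + 1): discriminant -3, complex-conjugate roots (1/2) + ((1/2)*sqrt(3))*i and (1/2) - ((1/2)*sqrt(3))*i; poles of order 1, moduli 1 and 1.
The radius of convergence is the smallest modulus among the singular points: 1.
The factor κ**2 - κ + 1 splits as (κ - a)(κ - a') with a = (1/2) - ((1/2)*sqrt(3))*i, a' = (1/2) + ((1/2)*sqrt(3))*i. At the order-1 pole a set g(κ) = (κ - a)*f(κ) = [6*κ/7 - 28/9] / (κ - a').
Simple pole: residue = g(a) at a = (1/2) - ((1/2)*sqrt(3))*i, which is (3/7) - ((169/189)*sqrt(3))*i.
The factor κ**2 - κ + 1 splits as (κ - a)(κ - a') with a = (1/2) + ((1/2)*sqrt(3))*i, a' = (1/2) - ((1/2)*sqrt(3))*i. At the order-1 pole a set g(κ) = (κ - a)*f(κ) = [6*κ/7 - 28/9] / (κ - a').
Simple pole: residue = g(a) at a = (1/2) + ((1/2)*sqrt(3))*i, which is (3/7) + ((169/189)*sqrt(3))*i.
List the singular points by increasing real part (a conjugate pair: the negative imaginary part first).


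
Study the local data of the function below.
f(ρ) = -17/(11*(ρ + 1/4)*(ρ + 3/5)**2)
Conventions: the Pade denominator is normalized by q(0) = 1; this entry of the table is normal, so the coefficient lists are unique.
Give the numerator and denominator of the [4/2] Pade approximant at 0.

The Pade approximant has numerator coefficients [-1700/99, 66619600/3022767, -78472000/3022767, 78880000/3022767, -54400000/3022767]; denominator coefficients [1, 554162/91599, 2256317/274797].

Taylor coefficients needed (expand at 0): a_0 = -1700/99, a_1 = 3400/27, a_2 = -192100/297, a_3 = 7765600/2673, a_4 = -98499700/8019, a_5 = 44958200/891, a_6 = -14752394300/72171.
Write the denominator as Q(ρ) = 1 + q1*ρ + q2*ρ^2. Requiring Q*f - P = O(ρ^7) with deg P <= 4 kills the coefficients of ρ^5..ρ^6 in Q*f:
  ρ^5: a_5 + q1*a_4 + q2*a_3 = 0, i.e. 44958200/891 + (-98499700/8019)*q1 + (7765600/2673)*q2 = 0.
  ρ^6: a_6 + q1*a_5 + q2*a_4 = 0, i.e. -14752394300/72171 + (44958200/891)*q1 + (-98499700/8019)*q2 = 0.
Solving this linear system: q1 = 554162/91599, q2 = 2256317/274797.
The numerator is Q*f truncated at degree 4: P0 = a_0 = -1700/99; P1 = a_1 + q1*a_0 = 66619600/3022767; P2 = a_2 + q1*a_1 + q2*a_0 = -78472000/3022767; P3 = a_3 + q1*a_2 + q2*a_1 = 78880000/3022767; P4 = a_4 + q1*a_3 + q2*a_2 = -54400000/3022767.


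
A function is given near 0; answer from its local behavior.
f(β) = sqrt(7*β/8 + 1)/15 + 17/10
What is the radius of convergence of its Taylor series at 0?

The radius of convergence is 8/7.

Branch term (1/15)*sqrt(1 - β/(-8/7)): its argument vanishes at β = -8/7, a square-root branch point, modulus 8/7.
The radius of convergence is the smallest modulus among the singular points: 8/7.


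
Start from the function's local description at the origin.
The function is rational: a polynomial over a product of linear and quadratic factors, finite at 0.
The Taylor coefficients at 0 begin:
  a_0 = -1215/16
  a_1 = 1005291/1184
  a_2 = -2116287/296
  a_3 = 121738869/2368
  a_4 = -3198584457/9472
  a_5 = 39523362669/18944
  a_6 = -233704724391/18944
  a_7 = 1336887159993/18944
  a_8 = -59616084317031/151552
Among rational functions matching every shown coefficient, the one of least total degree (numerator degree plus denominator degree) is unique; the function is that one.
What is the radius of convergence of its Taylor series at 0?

No rational of total degree below 7 reproduces all 9 coefficients; solving the [1/6] Pade equations on them gives f(χ) = (5/6 - 21*χ/37)/((χ - 1)**3*(χ + 2/9)**3), whose expansion matches every shown term.
Denominator factor (χ - 1)^3: pole of order 3 at 1, modulus 1.
Denominator factor (χ + 2/9)^3: pole of order 3 at -2/9, modulus 2/9.
The radius of convergence is the smallest modulus among the singular points: 2/9.

The radius of convergence is 2/9.


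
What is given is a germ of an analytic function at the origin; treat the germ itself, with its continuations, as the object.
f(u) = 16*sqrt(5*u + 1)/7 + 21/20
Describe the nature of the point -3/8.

The point is a regular point.

There is no denominator, hence no pole anywhere.
Branch term sqrt(1 - u/(-1/5)): argument at -3/8 is -7/8, nonzero, so -3/8 is not its branch point (a point on a principal cut is still regular for the continued germ).
So the germ continues analytically to -3/8.


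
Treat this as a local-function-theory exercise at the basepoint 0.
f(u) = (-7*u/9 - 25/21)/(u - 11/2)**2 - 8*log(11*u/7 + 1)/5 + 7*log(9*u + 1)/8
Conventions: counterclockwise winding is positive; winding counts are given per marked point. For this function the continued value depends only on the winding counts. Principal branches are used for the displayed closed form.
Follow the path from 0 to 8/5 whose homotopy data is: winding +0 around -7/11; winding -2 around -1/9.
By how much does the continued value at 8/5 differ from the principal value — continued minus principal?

Continued minus principal equals -(7/2)*pi*i.

The rational part is single-valued and drops out of the difference; each branch term changes only by its own monodromy.
(-8/5)*log(1 - u/(-7/11)): winding 0 around -7/11, so this term returns to its principal value, contribution 0.
(7/8)*log(1 - u/(-1/9)): each positive loop around -1/9 adds 2*pi*i to the log, so winding -2 contributes (7/8)*(-2)*2*pi*i = -(7/2)*pi*i.
Summing the contributions at u = 8/5 gives -(7/2)*pi*i.


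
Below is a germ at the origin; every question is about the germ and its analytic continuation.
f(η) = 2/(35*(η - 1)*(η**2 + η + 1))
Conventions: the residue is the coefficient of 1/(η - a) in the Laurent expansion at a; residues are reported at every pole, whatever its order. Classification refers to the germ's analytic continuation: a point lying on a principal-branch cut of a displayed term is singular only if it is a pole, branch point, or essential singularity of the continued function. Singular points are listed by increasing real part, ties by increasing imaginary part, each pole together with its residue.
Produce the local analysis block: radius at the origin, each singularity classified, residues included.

Radius of convergence at 0: 1.
At (-1/2) - ((1/2)*sqrt(3))*i: a pole of order 1; residue (-1/105) - ((1/105)*sqrt(3))*i.
At (-1/2) + ((1/2)*sqrt(3))*i: a pole of order 1; residue (-1/105) + ((1/105)*sqrt(3))*i.
At 1: a pole of order 1; residue 2/105.


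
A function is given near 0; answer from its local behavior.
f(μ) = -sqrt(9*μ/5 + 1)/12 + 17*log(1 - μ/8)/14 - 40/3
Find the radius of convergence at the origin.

Branch term (-1/12)*sqrt(1 - μ/(-5/9)): its argument vanishes at μ = -5/9, a square-root branch point, modulus 5/9.
Branch term (17/14)*log(1 - μ/(8)): its argument vanishes at μ = 8, a logarithmic branch point, modulus 8.
The radius of convergence is the smallest modulus among the singular points: 5/9.

The radius of convergence is 5/9.


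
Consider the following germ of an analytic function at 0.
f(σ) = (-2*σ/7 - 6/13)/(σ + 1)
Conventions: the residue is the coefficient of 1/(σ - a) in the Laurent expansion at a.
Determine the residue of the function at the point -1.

The residue is -16/91.

At the order-1 pole -1 set g(σ) = (σ - (-1))*f(σ) = -2*σ/7 - 6/13.
Simple pole: residue = g(a) at a = -1, which is -16/91.


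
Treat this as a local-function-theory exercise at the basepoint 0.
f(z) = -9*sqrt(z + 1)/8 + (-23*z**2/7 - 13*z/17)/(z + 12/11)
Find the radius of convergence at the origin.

The radius of convergence is 1.

Denominator factor (z + 12/11): pole of order 1 at -12/11, modulus 12/11.
Branch term (-9/8)*sqrt(1 - z/(-1)): its argument vanishes at z = -1, a square-root branch point, modulus 1.
The radius of convergence is the smallest modulus among the singular points: 1.


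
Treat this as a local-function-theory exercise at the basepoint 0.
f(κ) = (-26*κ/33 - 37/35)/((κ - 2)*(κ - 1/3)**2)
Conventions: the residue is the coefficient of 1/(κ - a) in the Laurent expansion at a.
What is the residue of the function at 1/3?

The residue is 9123/9625.

At the order-2 pole 1/3 set g(κ) = (κ - (1/3))^2*f(κ) = (-26*κ/33 - 37/35)/(κ - 2).
Order-2 pole: residue = g'(a); g'(1/3) = 9123/9625, so the residue is 9123/9625.


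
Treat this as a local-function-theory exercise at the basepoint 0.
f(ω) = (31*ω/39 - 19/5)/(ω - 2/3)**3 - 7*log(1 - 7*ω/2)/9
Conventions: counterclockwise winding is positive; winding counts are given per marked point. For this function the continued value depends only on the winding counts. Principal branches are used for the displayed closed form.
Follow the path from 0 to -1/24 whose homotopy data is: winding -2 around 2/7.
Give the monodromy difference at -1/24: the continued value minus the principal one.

Continued minus principal equals (28/9)*pi*i.

The rational part is single-valued and drops out of the difference; each branch term changes only by its own monodromy.
(-7/9)*log(1 - ω/(2/7)): each positive loop around 2/7 adds 2*pi*i to the log, so winding -2 contributes (-7/9)*(-2)*2*pi*i = (28/9)*pi*i.
Summing the contributions at ω = -1/24 gives (28/9)*pi*i.


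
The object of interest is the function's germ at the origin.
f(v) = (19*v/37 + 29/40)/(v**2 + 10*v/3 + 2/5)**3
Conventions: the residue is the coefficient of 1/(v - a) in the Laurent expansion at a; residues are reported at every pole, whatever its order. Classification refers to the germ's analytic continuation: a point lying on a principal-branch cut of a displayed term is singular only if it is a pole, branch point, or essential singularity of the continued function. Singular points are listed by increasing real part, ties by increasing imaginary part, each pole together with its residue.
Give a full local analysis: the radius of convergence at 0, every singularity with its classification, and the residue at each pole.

Radius of convergence at 0: 5/3 - (1/15)*sqrt(535).
At -5/3 - (1/15)*sqrt(535): a pole of order 3; residue (705915/5801803648)*sqrt(535).
At -5/3 + (1/15)*sqrt(535): a pole of order 3; residue -(705915/5801803648)*sqrt(535).

Denominator factor (v**2 + 10*v/3 + 2/5)^3: discriminant 428/45, real irrational roots -5/3 + (1/15)*sqrt(535) and -5/3 - (1/15)*sqrt(535); poles of order 3, moduli 5/3 - (1/15)*sqrt(535) and 5/3 + (1/15)*sqrt(535).
The radius of convergence is the smallest modulus among the singular points: 5/3 - (1/15)*sqrt(535).
The factor v**2 + 10*v/3 + 2/5 splits as (v - a)(v - a') with a = -5/3 - (1/15)*sqrt(535), a' = -5/3 + (1/15)*sqrt(535). At the order-3 pole a set g(v) = (v - a)^3*f(v) = [19*v/37 + 29/40] / (v - a')^3.
Order-3 pole: residue = g''(a)/2; g''(-5/3 - (1/15)*sqrt(535)) = (705915/2900901824)*sqrt(535), so the residue is (705915/5801803648)*sqrt(535).
The factor v**2 + 10*v/3 + 2/5 splits as (v - a)(v - a') with a = -5/3 + (1/15)*sqrt(535), a' = -5/3 - (1/15)*sqrt(535). At the order-3 pole a set g(v) = (v - a)^3*f(v) = [19*v/37 + 29/40] / (v - a')^3.
Order-3 pole: residue = g''(a)/2; g''(-5/3 + (1/15)*sqrt(535)) = -(705915/2900901824)*sqrt(535), so the residue is -(705915/5801803648)*sqrt(535).
List the singular points by increasing real part (a conjugate pair: the negative imaginary part first).
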